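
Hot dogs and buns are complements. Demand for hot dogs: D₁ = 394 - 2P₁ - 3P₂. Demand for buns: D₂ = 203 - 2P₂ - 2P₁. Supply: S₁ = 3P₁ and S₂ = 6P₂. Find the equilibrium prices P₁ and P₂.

Market 1: 394 - 2P₁ - 3P₂ = 3P₁ → 5P₁ + 3P₂ = 394.
Market 2: 8P₂ + 2P₁ = 203.
Eliminating P₂: 8×(1) − 3×(2) gives 34P₁ = 2543, so P₁ = 2543/34.
Back-substitute into (2): P₂ = (203 − 2×2543/34) / 8 = 227/34.

P₁ = 2543/34, P₂ = 227/34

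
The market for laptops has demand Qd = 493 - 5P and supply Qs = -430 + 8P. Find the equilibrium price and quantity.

P* = 71, Q* = 138

Set Qd = Qs: 493 - 5P = -430 + 8P.
923 = 13P, so P* = 71.
Q* = 493 − 5(71) = 138.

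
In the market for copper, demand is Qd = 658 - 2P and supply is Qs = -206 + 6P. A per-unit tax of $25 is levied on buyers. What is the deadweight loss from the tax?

Deadweight loss = 468.75

Pre-tax equilibrium: P* = 108, Q* = 442.
Tax on buyers shifts demand to Qd = 658 − 2(P + 25) = 608 - 2P.
608 - 2P = -206 + 6P gives seller price Ps = 101.75; buyers pay Pb = 101.75 + 25 = 126.75.
New quantity: Q = 658 − 2(126.75) = 404.5.
DWL = ½ × 25 × (442 − 404.5) = 468.75.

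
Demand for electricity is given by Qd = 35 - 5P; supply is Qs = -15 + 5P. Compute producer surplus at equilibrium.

Producer surplus = 10

Equilibrium: 35 - 5P = -15 + 5P gives P* = 5, Q* = 10.
Supply starts at P = 3 (where Qs = 0).
PS = ½(5 − 3)(10) = 10.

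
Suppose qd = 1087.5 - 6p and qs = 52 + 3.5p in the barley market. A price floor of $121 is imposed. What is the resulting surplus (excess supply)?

Surplus = 114

Equilibrium price would be p* = 109, so the floor at 121 binds.
At p = 121: qd = 361.5, qs = 475.5.
Surplus = 475.5 − 361.5 = 114.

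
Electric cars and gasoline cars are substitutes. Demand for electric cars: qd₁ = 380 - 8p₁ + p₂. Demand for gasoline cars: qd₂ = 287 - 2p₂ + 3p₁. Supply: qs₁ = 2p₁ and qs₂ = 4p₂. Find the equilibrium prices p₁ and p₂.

Market 1: 380 - 8p₁ + p₂ = 2p₁ → 10p₁ - p₂ = 380.
Market 2: 6p₂ - 3p₁ = 287.
Eliminating p₂: 6×(1) + 1×(2) gives 57p₁ = 2567, so p₁ = 2567/57.
Back-substitute into (2): p₂ = (287 + 3×2567/57) / 6 = 4010/57.

p₁ = 2567/57, p₂ = 4010/57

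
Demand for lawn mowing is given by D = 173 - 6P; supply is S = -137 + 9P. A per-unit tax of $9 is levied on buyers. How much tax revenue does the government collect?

Pre-tax equilibrium: P* = 62/3, Q* = 49.
Tax on buyers shifts demand to D = 173 − 6(P + 9) = 119 - 6P.
119 - 6P = -137 + 9P gives seller price Ps = 256/15; buyers pay Pb = 256/15 + 9 = 391/15.
New quantity: Q = 173 − 6(391/15) = 16.6.
Revenue = 9 × 16.6 = 149.4.

Tax revenue = 149.4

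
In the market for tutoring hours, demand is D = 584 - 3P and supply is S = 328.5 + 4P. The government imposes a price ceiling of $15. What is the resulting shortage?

Shortage = 150.5

Equilibrium price would be P* = 36.5, so the ceiling at 15 binds.
At P = 15: D = 584 − 3(15) = 539, S = 328.5 + 4(15) = 388.5.
Shortage = 539 − 388.5 = 150.5.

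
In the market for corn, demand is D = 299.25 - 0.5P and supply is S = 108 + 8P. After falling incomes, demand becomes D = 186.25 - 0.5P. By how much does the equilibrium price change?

ΔP = -226/17

Original equilibrium: P* = 22.5, Q* = 288.
New equilibrium: 186.25 - 0.5P = 108 + 8P, so 78.25 = 8.5P and P' = 313/34; Q' = 186.25 − 0.5(313/34) = 3088/17.
Change in price: 313/34 − 22.5 = -226/17.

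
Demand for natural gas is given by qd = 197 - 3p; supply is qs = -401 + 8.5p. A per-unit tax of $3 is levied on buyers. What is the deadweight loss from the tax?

Pre-tax equilibrium: p* = 52, q* = 41.
Tax on buyers shifts demand to qd = 197 − 3(p + 3) = 188 - 3p.
188 - 3p = -401 + 8.5p gives seller price ps = 1178/23; buyers pay pb = 1178/23 + 3 = 1247/23.
New quantity: q = 197 − 3(1247/23) = 790/23.
DWL = ½ × 3 × (41 − 790/23) = 459/46.

Deadweight loss = 459/46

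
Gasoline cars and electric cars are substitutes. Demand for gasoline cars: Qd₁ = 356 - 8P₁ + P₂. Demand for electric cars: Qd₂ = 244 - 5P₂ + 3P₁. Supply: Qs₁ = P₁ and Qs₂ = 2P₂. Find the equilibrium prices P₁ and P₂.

Market 1: 356 - 8P₁ + P₂ = P₁ → 9P₁ - P₂ = 356.
Market 2: 7P₂ - 3P₁ = 244.
Eliminating P₂: 7×(1) + 1×(2) gives 60P₁ = 2736, so P₁ = 45.6.
Back-substitute into (2): P₂ = (244 + 3×45.6) / 7 = 54.4.

P₁ = 45.6, P₂ = 54.4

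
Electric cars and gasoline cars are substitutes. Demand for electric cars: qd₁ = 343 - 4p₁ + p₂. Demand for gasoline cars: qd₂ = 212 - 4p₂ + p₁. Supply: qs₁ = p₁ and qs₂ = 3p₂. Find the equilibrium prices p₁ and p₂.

Market 1: 343 - 4p₁ + p₂ = p₁ → 5p₁ - p₂ = 343.
Market 2: 7p₂ - p₁ = 212.
Eliminating p₂: 7×(1) + 1×(2) gives 34p₁ = 2613, so p₁ = 2613/34.
Back-substitute into (2): p₂ = (212 + 1×2613/34) / 7 = 1403/34.

p₁ = 2613/34, p₂ = 1403/34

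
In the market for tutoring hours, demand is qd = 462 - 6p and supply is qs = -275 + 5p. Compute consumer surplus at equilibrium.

Equilibrium: 462 - 6p = -275 + 5p gives p* = 67, q* = 60.
Demand choke price (qd = 0): p = 77.
CS = ½(77 − 67)(60) = 300.

Consumer surplus = 300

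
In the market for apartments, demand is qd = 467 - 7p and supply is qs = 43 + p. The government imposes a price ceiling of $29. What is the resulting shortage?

Shortage = 192

Equilibrium price would be p* = 53, so the ceiling at 29 binds.
At p = 29: qd = 467 − 7(29) = 264, qs = 43 + 1(29) = 72.
Shortage = 264 − 72 = 192.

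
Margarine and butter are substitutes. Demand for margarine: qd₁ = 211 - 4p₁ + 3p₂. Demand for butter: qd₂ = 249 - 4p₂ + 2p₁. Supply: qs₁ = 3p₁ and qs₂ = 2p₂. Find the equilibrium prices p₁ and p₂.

Market 1: 211 - 4p₁ + 3p₂ = 3p₁ → 7p₁ - 3p₂ = 211.
Market 2: 6p₂ - 2p₁ = 249.
Eliminating p₂: 6×(1) + 3×(2) gives 36p₁ = 2013, so p₁ = 671/12.
Back-substitute into (2): p₂ = (249 + 2×671/12) / 6 = 2165/36.

p₁ = 671/12, p₂ = 2165/36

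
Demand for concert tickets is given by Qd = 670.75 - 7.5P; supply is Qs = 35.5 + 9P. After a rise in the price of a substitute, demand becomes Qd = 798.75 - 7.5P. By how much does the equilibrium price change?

ΔP = 256/33

Original equilibrium: P* = 38.5, Q* = 382.
New equilibrium: 798.75 - 7.5P = 35.5 + 9P, so 763.25 = 16.5P and P' = 3053/66; Q' = 798.75 − 7.5(3053/66) = 4970/11.
Change in price: 3053/66 − 38.5 = 256/33.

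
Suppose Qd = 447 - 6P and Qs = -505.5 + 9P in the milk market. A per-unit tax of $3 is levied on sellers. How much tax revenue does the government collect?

Pre-tax equilibrium: P* = 63.5, Q* = 66.
Tax on sellers shifts supply to Qs = -505.5 + 9(P − 3) = -532.5 + 9P.
447 - 6P = -532.5 + 9P gives buyer price Pb = 65.3; sellers receive Ps = 65.3 − 3 = 62.3.
New quantity: Q = 447 − 6(65.3) = 55.2.
Revenue = 3 × 55.2 = 165.6.

Tax revenue = 165.6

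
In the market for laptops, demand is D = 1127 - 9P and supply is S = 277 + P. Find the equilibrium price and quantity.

P* = 85, Q* = 362

Set D = S: 1127 - 9P = 277 + P.
850 = 10P, so P* = 85.
Q* = 1127 − 9(85) = 362.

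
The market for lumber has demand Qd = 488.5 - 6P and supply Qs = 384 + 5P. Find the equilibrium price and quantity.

Set Qd = Qs: 488.5 - 6P = 384 + 5P.
104.5 = 11P, so P* = 9.5.
Q* = 488.5 − 6(9.5) = 431.5.

P* = 9.5, Q* = 431.5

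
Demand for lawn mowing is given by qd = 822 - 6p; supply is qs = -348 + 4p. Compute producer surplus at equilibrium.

Producer surplus = 1800

Equilibrium: 822 - 6p = -348 + 4p gives p* = 117, q* = 120.
Supply starts at p = 87 (where qs = 0).
PS = ½(117 − 87)(120) = 1800.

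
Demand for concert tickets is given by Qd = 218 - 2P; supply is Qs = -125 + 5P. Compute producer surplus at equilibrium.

Producer surplus = 1440

Equilibrium: 218 - 2P = -125 + 5P gives P* = 49, Q* = 120.
Supply starts at P = 25 (where Qs = 0).
PS = ½(49 − 25)(120) = 1440.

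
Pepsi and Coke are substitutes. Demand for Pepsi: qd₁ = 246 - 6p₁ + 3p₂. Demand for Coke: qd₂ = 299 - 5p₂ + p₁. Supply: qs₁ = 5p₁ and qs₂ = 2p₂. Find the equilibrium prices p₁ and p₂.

p₁ = 2619/74, p₂ = 3535/74

Market 1: 246 - 6p₁ + 3p₂ = 5p₁ → 11p₁ - 3p₂ = 246.
Market 2: 7p₂ - p₁ = 299.
Eliminating p₂: 7×(1) + 3×(2) gives 74p₁ = 2619, so p₁ = 2619/74.
Back-substitute into (2): p₂ = (299 + 1×2619/74) / 7 = 3535/74.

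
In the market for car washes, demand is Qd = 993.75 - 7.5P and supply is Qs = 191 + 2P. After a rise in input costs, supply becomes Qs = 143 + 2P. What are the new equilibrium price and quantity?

Original equilibrium: P* = 84.5, Q* = 360.
New equilibrium: 993.75 - 7.5P = 143 + 2P, so 850.75 = 9.5P and P' = 3403/38; Q' = 993.75 − 7.5(3403/38) = 6120/19.

P' = 3403/38, Q' = 6120/19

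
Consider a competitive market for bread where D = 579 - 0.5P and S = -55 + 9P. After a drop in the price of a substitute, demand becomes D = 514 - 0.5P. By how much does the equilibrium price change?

ΔP = -130/19

Original equilibrium: P* = 1268/19, Q* = 10367/19.
New equilibrium: 514 - 0.5P = -55 + 9P, so 569 = 9.5P and P' = 1138/19; Q' = 514 − 0.5(1138/19) = 9197/19.
Change in price: 1138/19 − 1268/19 = -130/19.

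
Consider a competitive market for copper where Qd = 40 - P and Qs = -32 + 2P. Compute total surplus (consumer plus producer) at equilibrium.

Equilibrium: 40 - P = -32 + 2P gives P* = 24, Q* = 16.
Demand choke price: P = 40; supply starts at P = 16.
CS = ½(40 − 24)(16) = 128; PS = ½(24 − 16)(16) = 64.

Total surplus = 192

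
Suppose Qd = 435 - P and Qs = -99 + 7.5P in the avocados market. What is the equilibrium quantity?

Q* = 6327/17

Set Qd = Qs: 435 - P = -99 + 7.5P.
534 = 8.5P, so P* = 1068/17.
Q* = 435 − 1(1068/17) = 6327/17.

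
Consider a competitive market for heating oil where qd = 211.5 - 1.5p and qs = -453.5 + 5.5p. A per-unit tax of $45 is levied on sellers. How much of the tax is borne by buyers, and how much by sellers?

Buyers bear 495/14, sellers bear 135/14

Pre-tax equilibrium: p* = 95, q* = 69.
Tax on sellers shifts supply to qs = -453.5 + 5.5(p − 45) = -701 + 5.5p.
211.5 - 1.5p = -701 + 5.5p gives buyer price pb = 1825/14; sellers receive ps = 1825/14 − 45 = 1195/14.
New quantity: q = 211.5 − 1.5(1825/14) = 447/28.
Buyer burden = 1825/14 − 95 = 495/14; seller burden = 95 − 1195/14 = 135/14.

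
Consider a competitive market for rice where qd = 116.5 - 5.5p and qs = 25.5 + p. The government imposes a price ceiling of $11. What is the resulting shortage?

Shortage = 19.5

Equilibrium price would be p* = 14, so the ceiling at 11 binds.
At p = 11: qd = 116.5 − 5.5(11) = 56, qs = 25.5 + 1(11) = 36.5.
Shortage = 56 − 36.5 = 19.5.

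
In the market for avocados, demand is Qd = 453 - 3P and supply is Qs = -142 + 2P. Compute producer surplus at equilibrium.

Producer surplus = 2304

Equilibrium: 453 - 3P = -142 + 2P gives P* = 119, Q* = 96.
Supply starts at P = 71 (where Qs = 0).
PS = ½(119 − 71)(96) = 2304.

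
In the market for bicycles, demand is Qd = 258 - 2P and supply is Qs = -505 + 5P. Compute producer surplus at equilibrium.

Equilibrium: 258 - 2P = -505 + 5P gives P* = 109, Q* = 40.
Supply starts at P = 101 (where Qs = 0).
PS = ½(109 − 101)(40) = 160.

Producer surplus = 160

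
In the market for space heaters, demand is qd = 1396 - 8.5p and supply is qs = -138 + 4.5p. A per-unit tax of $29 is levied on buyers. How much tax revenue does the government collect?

Tax revenue = 463971/52

Pre-tax equilibrium: p* = 118, q* = 393.
Tax on buyers shifts demand to qd = 1396 − 8.5(p + 29) = 1149.5 - 8.5p.
1149.5 - 8.5p = -138 + 4.5p gives seller price ps = 2575/26; buyers pay pb = 2575/26 + 29 = 3329/26.
New quantity: q = 1396 − 8.5(3329/26) = 15999/52.
Revenue = 29 × 15999/52 = 463971/52.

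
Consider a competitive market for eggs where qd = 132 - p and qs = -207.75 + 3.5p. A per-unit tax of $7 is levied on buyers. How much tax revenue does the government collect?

Pre-tax equilibrium: p* = 75.5, q* = 56.5.
Tax on buyers shifts demand to qd = 132 − 1(p + 7) = 125 - p.
125 - p = -207.75 + 3.5p gives seller price ps = 1331/18; buyers pay pb = 1331/18 + 7 = 1457/18.
New quantity: q = 132 − 1(1457/18) = 919/18.
Revenue = 7 × 919/18 = 6433/18.

Tax revenue = 6433/18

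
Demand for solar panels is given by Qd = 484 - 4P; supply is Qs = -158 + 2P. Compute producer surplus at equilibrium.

Producer surplus = 784

Equilibrium: 484 - 4P = -158 + 2P gives P* = 107, Q* = 56.
Supply starts at P = 79 (where Qs = 0).
PS = ½(107 − 79)(56) = 784.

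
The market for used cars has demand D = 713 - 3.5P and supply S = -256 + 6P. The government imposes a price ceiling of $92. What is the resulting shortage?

Shortage = 95

Equilibrium price would be P* = 102, so the ceiling at 92 binds.
At P = 92: D = 713 − 3.5(92) = 391, S = -256 + 6(92) = 296.
Shortage = 391 − 296 = 95.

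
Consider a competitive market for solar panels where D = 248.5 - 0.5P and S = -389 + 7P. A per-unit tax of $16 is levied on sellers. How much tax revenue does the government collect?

Pre-tax equilibrium: P* = 85, Q* = 206.
Tax on sellers shifts supply to S = -389 + 7(P − 16) = -501 + 7P.
248.5 - 0.5P = -501 + 7P gives buyer price Pb = 1499/15; sellers receive Ps = 1499/15 − 16 = 1259/15.
New quantity: Q = 248.5 − 0.5(1499/15) = 2978/15.
Revenue = 16 × 2978/15 = 47648/15.

Tax revenue = 47648/15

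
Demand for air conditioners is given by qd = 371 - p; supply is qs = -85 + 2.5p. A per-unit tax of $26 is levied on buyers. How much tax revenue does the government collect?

Pre-tax equilibrium: p* = 912/7, q* = 1685/7.
Tax on buyers shifts demand to qd = 371 − 1(p + 26) = 345 - p.
345 - p = -85 + 2.5p gives seller price ps = 860/7; buyers pay pb = 860/7 + 26 = 1042/7.
New quantity: q = 371 − 1(1042/7) = 1555/7.
Revenue = 26 × 1555/7 = 40430/7.

Tax revenue = 40430/7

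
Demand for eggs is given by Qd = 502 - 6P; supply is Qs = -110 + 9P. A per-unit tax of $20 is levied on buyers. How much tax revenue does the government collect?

Tax revenue = 3704

Pre-tax equilibrium: P* = 40.8, Q* = 257.2.
Tax on buyers shifts demand to Qd = 502 − 6(P + 20) = 382 - 6P.
382 - 6P = -110 + 9P gives seller price Ps = 32.8; buyers pay Pb = 32.8 + 20 = 52.8.
New quantity: Q = 502 − 6(52.8) = 185.2.
Revenue = 20 × 185.2 = 3704.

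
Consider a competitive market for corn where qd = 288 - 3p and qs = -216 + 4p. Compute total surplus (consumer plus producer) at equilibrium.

Total surplus = 1512

Equilibrium: 288 - 3p = -216 + 4p gives p* = 72, q* = 72.
Demand choke price: p = 96; supply starts at p = 54.
CS = ½(96 − 72)(72) = 864; PS = ½(72 − 54)(72) = 648.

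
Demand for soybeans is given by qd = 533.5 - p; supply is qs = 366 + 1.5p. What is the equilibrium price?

p* = 67

Set qd = qs: 533.5 - p = 366 + 1.5p.
167.5 = 2.5p, so p* = 67.
q* = 533.5 − 1(67) = 466.5.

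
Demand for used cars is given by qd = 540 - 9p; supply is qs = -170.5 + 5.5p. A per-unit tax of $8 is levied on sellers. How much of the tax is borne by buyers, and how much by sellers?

Pre-tax equilibrium: p* = 49, q* = 99.
Tax on sellers shifts supply to qs = -170.5 + 5.5(p − 8) = -214.5 + 5.5p.
540 - 9p = -214.5 + 5.5p gives buyer price pb = 1509/29; sellers receive ps = 1509/29 − 8 = 1277/29.
New quantity: q = 540 − 9(1509/29) = 2079/29.
Buyer burden = 1509/29 − 49 = 88/29; seller burden = 49 − 1277/29 = 144/29.

Buyers bear 88/29, sellers bear 144/29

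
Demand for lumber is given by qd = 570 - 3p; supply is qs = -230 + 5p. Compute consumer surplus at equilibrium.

Equilibrium: 570 - 3p = -230 + 5p gives p* = 100, q* = 270.
Demand choke price (qd = 0): p = 190.
CS = ½(190 − 100)(270) = 12150.

Consumer surplus = 12150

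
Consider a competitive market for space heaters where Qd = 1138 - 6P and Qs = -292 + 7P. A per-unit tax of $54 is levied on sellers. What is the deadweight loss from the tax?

Deadweight loss = 61236/13

Pre-tax equilibrium: P* = 110, Q* = 478.
Tax on sellers shifts supply to Qs = -292 + 7(P − 54) = -670 + 7P.
1138 - 6P = -670 + 7P gives buyer price Pb = 1808/13; sellers receive Ps = 1808/13 − 54 = 1106/13.
New quantity: Q = 1138 − 6(1808/13) = 3946/13.
DWL = ½ × 54 × (478 − 3946/13) = 61236/13.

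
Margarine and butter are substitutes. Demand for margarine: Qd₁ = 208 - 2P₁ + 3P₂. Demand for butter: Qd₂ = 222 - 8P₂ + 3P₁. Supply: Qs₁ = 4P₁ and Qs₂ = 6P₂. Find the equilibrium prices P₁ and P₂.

P₁ = 3578/75, P₂ = 26.08

Market 1: 208 - 2P₁ + 3P₂ = 4P₁ → 6P₁ - 3P₂ = 208.
Market 2: 14P₂ - 3P₁ = 222.
Eliminating P₂: 14×(1) + 3×(2) gives 75P₁ = 3578, so P₁ = 3578/75.
Back-substitute into (2): P₂ = (222 + 3×3578/75) / 14 = 26.08.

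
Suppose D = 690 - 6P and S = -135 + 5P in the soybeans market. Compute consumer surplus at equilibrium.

Consumer surplus = 4800

Equilibrium: 690 - 6P = -135 + 5P gives P* = 75, Q* = 240.
Demand choke price (D = 0): P = 115.
CS = ½(115 − 75)(240) = 4800.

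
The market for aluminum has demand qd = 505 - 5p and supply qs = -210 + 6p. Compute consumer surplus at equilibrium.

Consumer surplus = 3240

Equilibrium: 505 - 5p = -210 + 6p gives p* = 65, q* = 180.
Demand choke price (qd = 0): p = 101.
CS = ½(101 − 65)(180) = 3240.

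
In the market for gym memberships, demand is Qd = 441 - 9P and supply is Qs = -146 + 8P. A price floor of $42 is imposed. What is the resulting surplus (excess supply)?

Surplus = 127

Equilibrium price would be P* = 587/17, so the floor at 42 binds.
At P = 42: Qd = 63, Qs = 190.
Surplus = 190 − 63 = 127.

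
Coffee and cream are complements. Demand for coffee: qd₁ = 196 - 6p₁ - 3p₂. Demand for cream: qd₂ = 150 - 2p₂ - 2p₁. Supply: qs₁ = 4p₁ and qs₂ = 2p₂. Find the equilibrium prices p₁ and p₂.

p₁ = 167/17, p₂ = 554/17

Market 1: 196 - 6p₁ - 3p₂ = 4p₁ → 10p₁ + 3p₂ = 196.
Market 2: 4p₂ + 2p₁ = 150.
Eliminating p₂: 4×(1) − 3×(2) gives 34p₁ = 334, so p₁ = 167/17.
Back-substitute into (2): p₂ = (150 − 2×167/17) / 4 = 554/17.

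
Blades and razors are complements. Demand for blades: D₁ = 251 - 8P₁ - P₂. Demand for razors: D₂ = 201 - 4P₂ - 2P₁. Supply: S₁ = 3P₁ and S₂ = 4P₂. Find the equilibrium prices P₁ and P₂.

Market 1: 251 - 8P₁ - P₂ = 3P₁ → 11P₁ + P₂ = 251.
Market 2: 8P₂ + 2P₁ = 201.
Eliminating P₂: 8×(1) − 1×(2) gives 86P₁ = 1807, so P₁ = 1807/86.
Back-substitute into (2): P₂ = (201 − 2×1807/86) / 8 = 1709/86.

P₁ = 1807/86, P₂ = 1709/86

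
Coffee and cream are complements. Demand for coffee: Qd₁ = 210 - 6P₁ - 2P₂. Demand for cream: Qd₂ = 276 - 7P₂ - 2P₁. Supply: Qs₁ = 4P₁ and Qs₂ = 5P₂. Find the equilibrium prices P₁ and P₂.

P₁ = 492/29, P₂ = 585/29

Market 1: 210 - 6P₁ - 2P₂ = 4P₁ → 10P₁ + 2P₂ = 210.
Market 2: 12P₂ + 2P₁ = 276.
Eliminating P₂: 12×(1) − 2×(2) gives 116P₁ = 1968, so P₁ = 492/29.
Back-substitute into (2): P₂ = (276 − 2×492/29) / 12 = 585/29.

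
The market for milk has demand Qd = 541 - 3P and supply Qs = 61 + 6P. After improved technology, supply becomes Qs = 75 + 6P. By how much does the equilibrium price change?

Original equilibrium: P* = 160/3, Q* = 381.
New equilibrium: 541 - 3P = 75 + 6P, so 466 = 9P and P' = 466/9; Q' = 541 − 3(466/9) = 1157/3.
Change in price: 466/9 − 160/3 = -14/9.

ΔP = -14/9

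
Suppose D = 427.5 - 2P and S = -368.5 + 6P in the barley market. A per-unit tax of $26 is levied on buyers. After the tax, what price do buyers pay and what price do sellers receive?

Pre-tax equilibrium: P* = 99.5, Q* = 228.5.
Tax on buyers shifts demand to D = 427.5 − 2(P + 26) = 375.5 - 2P.
375.5 - 2P = -368.5 + 6P gives seller price Ps = 93; buyers pay Pb = 93 + 26 = 119.
New quantity: Q = 427.5 − 2(119) = 189.5.

Buyers pay $119, sellers receive $93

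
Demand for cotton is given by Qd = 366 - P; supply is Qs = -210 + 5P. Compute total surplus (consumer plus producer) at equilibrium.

Equilibrium: 366 - P = -210 + 5P gives P* = 96, Q* = 270.
Demand choke price: P = 366; supply starts at P = 42.
CS = ½(366 − 96)(270) = 36450; PS = ½(96 − 42)(270) = 7290.

Total surplus = 43740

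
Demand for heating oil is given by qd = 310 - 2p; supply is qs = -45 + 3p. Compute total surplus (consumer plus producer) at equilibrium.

Total surplus = 11760

Equilibrium: 310 - 2p = -45 + 3p gives p* = 71, q* = 168.
Demand choke price: p = 155; supply starts at p = 15.
CS = ½(155 − 71)(168) = 7056; PS = ½(71 − 15)(168) = 4704.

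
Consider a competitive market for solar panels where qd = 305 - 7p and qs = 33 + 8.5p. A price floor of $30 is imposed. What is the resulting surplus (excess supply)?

Equilibrium price would be p* = 544/31, so the floor at 30 binds.
At p = 30: qd = 95, qs = 288.
Surplus = 288 − 95 = 193.

Surplus = 193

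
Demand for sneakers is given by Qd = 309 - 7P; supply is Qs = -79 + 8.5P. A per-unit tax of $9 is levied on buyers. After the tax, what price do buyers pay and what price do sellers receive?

Buyers pay 929/31, sellers receive 650/31

Pre-tax equilibrium: P* = 776/31, Q* = 4147/31.
Tax on buyers shifts demand to Qd = 309 − 7(P + 9) = 246 - 7P.
246 - 7P = -79 + 8.5P gives seller price Ps = 650/31; buyers pay Pb = 650/31 + 9 = 929/31.
New quantity: Q = 309 − 7(929/31) = 3076/31.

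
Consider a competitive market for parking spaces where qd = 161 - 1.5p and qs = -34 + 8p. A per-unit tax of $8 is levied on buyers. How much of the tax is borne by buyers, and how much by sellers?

Pre-tax equilibrium: p* = 390/19, q* = 2474/19.
Tax on buyers shifts demand to qd = 161 − 1.5(p + 8) = 149 - 1.5p.
149 - 1.5p = -34 + 8p gives seller price ps = 366/19; buyers pay pb = 366/19 + 8 = 518/19.
New quantity: q = 161 − 1.5(518/19) = 2282/19.
Buyer burden = 518/19 − 390/19 = 128/19; seller burden = 390/19 − 366/19 = 24/19.

Buyers bear 128/19, sellers bear 24/19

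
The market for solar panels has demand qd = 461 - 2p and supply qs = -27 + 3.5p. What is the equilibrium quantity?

Set qd = qs: 461 - 2p = -27 + 3.5p.
488 = 5.5p, so p* = 976/11.
q* = 461 − 2(976/11) = 3119/11.

q* = 3119/11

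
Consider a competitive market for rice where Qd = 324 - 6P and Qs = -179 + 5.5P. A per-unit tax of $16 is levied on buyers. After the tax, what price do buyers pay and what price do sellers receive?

Pre-tax equilibrium: P* = 1006/23, Q* = 1416/23.
Tax on buyers shifts demand to Qd = 324 − 6(P + 16) = 228 - 6P.
228 - 6P = -179 + 5.5P gives seller price Ps = 814/23; buyers pay Pb = 814/23 + 16 = 1182/23.
New quantity: Q = 324 − 6(1182/23) = 360/23.

Buyers pay 1182/23, sellers receive 814/23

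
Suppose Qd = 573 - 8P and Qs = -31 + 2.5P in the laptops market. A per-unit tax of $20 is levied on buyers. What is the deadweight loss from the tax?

Deadweight loss = 8000/21

Pre-tax equilibrium: P* = 1208/21, Q* = 2369/21.
Tax on buyers shifts demand to Qd = 573 − 8(P + 20) = 413 - 8P.
413 - 8P = -31 + 2.5P gives seller price Ps = 296/7; buyers pay Pb = 296/7 + 20 = 436/7.
New quantity: Q = 573 − 8(436/7) = 523/7.
DWL = ½ × 20 × (2369/21 − 523/7) = 8000/21.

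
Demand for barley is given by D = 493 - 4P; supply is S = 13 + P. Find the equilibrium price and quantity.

Set D = S: 493 - 4P = 13 + P.
480 = 5P, so P* = 96.
Q* = 493 − 4(96) = 109.

P* = 96, Q* = 109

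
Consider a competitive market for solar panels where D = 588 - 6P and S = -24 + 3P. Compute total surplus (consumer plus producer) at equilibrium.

Equilibrium: 588 - 6P = -24 + 3P gives P* = 68, Q* = 180.
Demand choke price: P = 98; supply starts at P = 8.
CS = ½(98 − 68)(180) = 2700; PS = ½(68 − 8)(180) = 5400.

Total surplus = 8100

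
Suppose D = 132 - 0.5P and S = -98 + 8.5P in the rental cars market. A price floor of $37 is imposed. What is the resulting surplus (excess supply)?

Equilibrium price would be P* = 230/9, so the floor at 37 binds.
At P = 37: D = 113.5, S = 216.5.
Surplus = 216.5 − 113.5 = 103.

Surplus = 103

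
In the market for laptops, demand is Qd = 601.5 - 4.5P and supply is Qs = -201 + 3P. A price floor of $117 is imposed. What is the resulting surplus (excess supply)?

Surplus = 75

Equilibrium price would be P* = 107, so the floor at 117 binds.
At P = 117: Qd = 75, Qs = 150.
Surplus = 150 − 75 = 75.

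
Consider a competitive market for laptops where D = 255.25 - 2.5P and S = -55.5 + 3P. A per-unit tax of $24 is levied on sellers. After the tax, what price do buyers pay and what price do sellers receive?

Pre-tax equilibrium: P* = 56.5, Q* = 114.
Tax on sellers shifts supply to S = -55.5 + 3(P − 24) = -127.5 + 3P.
255.25 - 2.5P = -127.5 + 3P gives buyer price Pb = 1531/22; sellers receive Ps = 1531/22 − 24 = 1003/22.
New quantity: Q = 255.25 − 2.5(1531/22) = 894/11.

Buyers pay 1531/22, sellers receive 1003/22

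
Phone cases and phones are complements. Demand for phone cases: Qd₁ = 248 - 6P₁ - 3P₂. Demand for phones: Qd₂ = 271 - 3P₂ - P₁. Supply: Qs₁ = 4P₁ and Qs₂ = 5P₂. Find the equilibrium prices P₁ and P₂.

Market 1: 248 - 6P₁ - 3P₂ = 4P₁ → 10P₁ + 3P₂ = 248.
Market 2: 8P₂ + P₁ = 271.
Eliminating P₂: 8×(1) − 3×(2) gives 77P₁ = 1171, so P₁ = 1171/77.
Back-substitute into (2): P₂ = (271 − 1×1171/77) / 8 = 2462/77.

P₁ = 1171/77, P₂ = 2462/77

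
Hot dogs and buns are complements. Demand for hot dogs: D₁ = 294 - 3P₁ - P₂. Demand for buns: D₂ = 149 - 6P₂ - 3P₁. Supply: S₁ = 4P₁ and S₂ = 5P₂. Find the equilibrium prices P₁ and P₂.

Market 1: 294 - 3P₁ - P₂ = 4P₁ → 7P₁ + P₂ = 294.
Market 2: 11P₂ + 3P₁ = 149.
Eliminating P₂: 11×(1) − 1×(2) gives 74P₁ = 3085, so P₁ = 3085/74.
Back-substitute into (2): P₂ = (149 − 3×3085/74) / 11 = 161/74.

P₁ = 3085/74, P₂ = 161/74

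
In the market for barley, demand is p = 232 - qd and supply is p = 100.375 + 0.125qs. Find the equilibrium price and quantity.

p* = 115, q* = 117

Set the two price expressions equal: 232 - q = 100.375 + 0.125q.
131.625 = 1.125q, so q* = 117.
p* = 232 − (1)(117) = 115.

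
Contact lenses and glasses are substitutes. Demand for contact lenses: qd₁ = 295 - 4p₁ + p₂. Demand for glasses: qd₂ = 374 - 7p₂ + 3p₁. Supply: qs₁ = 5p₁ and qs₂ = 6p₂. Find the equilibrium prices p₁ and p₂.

Market 1: 295 - 4p₁ + p₂ = 5p₁ → 9p₁ - p₂ = 295.
Market 2: 13p₂ - 3p₁ = 374.
Eliminating p₂: 13×(1) + 1×(2) gives 114p₁ = 4209, so p₁ = 1403/38.
Back-substitute into (2): p₂ = (374 + 3×1403/38) / 13 = 1417/38.

p₁ = 1403/38, p₂ = 1417/38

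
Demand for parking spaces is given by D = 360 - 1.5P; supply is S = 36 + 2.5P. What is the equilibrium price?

P* = 81

Set D = S: 360 - 1.5P = 36 + 2.5P.
324 = 4P, so P* = 81.
Q* = 360 − 1.5(81) = 238.5.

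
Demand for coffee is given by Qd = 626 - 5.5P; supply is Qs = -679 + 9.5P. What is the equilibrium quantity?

Set Qd = Qs: 626 - 5.5P = -679 + 9.5P.
1305 = 15P, so P* = 87.
Q* = 626 − 5.5(87) = 147.5.

Q* = 147.5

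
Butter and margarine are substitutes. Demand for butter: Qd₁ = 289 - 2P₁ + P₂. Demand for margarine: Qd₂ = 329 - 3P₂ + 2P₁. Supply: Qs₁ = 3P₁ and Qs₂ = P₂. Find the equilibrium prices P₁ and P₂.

Market 1: 289 - 2P₁ + P₂ = 3P₁ → 5P₁ - P₂ = 289.
Market 2: 4P₂ - 2P₁ = 329.
Eliminating P₂: 4×(1) + 1×(2) gives 18P₁ = 1485, so P₁ = 82.5.
Back-substitute into (2): P₂ = (329 + 2×82.5) / 4 = 123.5.

P₁ = 82.5, P₂ = 123.5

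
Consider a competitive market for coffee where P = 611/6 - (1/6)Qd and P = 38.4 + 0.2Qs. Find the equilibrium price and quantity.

Set the two price expressions equal: 611/6 - (1/6)Q = 38.4 + 0.2Q.
1903/30 = (11/30)Q, so Q* = 173.
P* = 611/6 − (1/6)(173) = 73.

P* = 73, Q* = 173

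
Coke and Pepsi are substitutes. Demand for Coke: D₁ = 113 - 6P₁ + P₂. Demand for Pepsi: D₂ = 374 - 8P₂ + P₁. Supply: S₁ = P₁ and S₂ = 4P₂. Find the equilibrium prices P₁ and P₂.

P₁ = 1730/83, P₂ = 2731/83

Market 1: 113 - 6P₁ + P₂ = P₁ → 7P₁ - P₂ = 113.
Market 2: 12P₂ - P₁ = 374.
Eliminating P₂: 12×(1) + 1×(2) gives 83P₁ = 1730, so P₁ = 1730/83.
Back-substitute into (2): P₂ = (374 + 1×1730/83) / 12 = 2731/83.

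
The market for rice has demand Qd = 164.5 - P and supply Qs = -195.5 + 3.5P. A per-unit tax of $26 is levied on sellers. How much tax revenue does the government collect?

Tax revenue = 15041/9

Pre-tax equilibrium: P* = 80, Q* = 84.5.
Tax on sellers shifts supply to Qs = -195.5 + 3.5(P − 26) = -286.5 + 3.5P.
164.5 - P = -286.5 + 3.5P gives buyer price Pb = 902/9; sellers receive Ps = 902/9 − 26 = 668/9.
New quantity: Q = 164.5 − 1(902/9) = 1157/18.
Revenue = 26 × 1157/18 = 15041/9.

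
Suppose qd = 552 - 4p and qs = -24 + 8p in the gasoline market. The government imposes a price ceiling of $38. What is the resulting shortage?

Shortage = 120

Equilibrium price would be p* = 48, so the ceiling at 38 binds.
At p = 38: qd = 552 − 4(38) = 400, qs = -24 + 8(38) = 280.
Shortage = 400 − 280 = 120.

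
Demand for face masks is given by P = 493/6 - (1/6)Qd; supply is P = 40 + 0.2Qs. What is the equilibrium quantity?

Set the two price expressions equal: 493/6 - (1/6)Q = 40 + 0.2Q.
253/6 = (11/30)Q, so Q* = 115.
P* = 493/6 − (1/6)(115) = 63.

Q* = 115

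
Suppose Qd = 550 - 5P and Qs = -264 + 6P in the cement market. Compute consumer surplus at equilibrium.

Consumer surplus = 3240

Equilibrium: 550 - 5P = -264 + 6P gives P* = 74, Q* = 180.
Demand choke price (Qd = 0): P = 110.
CS = ½(110 − 74)(180) = 3240.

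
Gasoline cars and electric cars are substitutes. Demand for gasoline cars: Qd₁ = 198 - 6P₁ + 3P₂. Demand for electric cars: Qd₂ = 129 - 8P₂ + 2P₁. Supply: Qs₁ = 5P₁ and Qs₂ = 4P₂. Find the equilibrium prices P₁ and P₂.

Market 1: 198 - 6P₁ + 3P₂ = 5P₁ → 11P₁ - 3P₂ = 198.
Market 2: 12P₂ - 2P₁ = 129.
Eliminating P₂: 12×(1) + 3×(2) gives 126P₁ = 2763, so P₁ = 307/14.
Back-substitute into (2): P₂ = (129 + 2×307/14) / 12 = 605/42.

P₁ = 307/14, P₂ = 605/42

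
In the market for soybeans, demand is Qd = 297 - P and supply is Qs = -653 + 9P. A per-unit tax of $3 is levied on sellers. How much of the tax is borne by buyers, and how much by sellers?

Buyers bear $2.7, sellers bear $0.3

Pre-tax equilibrium: P* = 95, Q* = 202.
Tax on sellers shifts supply to Qs = -653 + 9(P − 3) = -680 + 9P.
297 - P = -680 + 9P gives buyer price Pb = 97.7; sellers receive Ps = 97.7 − 3 = 94.7.
New quantity: Q = 297 − 1(97.7) = 199.3.
Buyer burden = 97.7 − 95 = 2.7; seller burden = 95 − 94.7 = 0.3.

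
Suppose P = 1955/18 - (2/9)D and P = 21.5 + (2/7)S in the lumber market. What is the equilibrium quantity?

Set the two price expressions equal: 1955/18 - (2/9)Q = 21.5 + (2/7)Q.
784/9 = (32/63)Q, so Q* = 171.5.
P* = 1955/18 − (2/9)(171.5) = 70.5.

Q* = 171.5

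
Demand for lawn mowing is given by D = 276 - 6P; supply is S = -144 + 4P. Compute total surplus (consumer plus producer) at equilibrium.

Total surplus = 120

Equilibrium: 276 - 6P = -144 + 4P gives P* = 42, Q* = 24.
Demand choke price: P = 46; supply starts at P = 36.
CS = ½(46 − 42)(24) = 48; PS = ½(42 − 36)(24) = 72.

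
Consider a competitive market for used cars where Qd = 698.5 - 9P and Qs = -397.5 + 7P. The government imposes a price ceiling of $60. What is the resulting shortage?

Equilibrium price would be P* = 68.5, so the ceiling at 60 binds.
At P = 60: Qd = 698.5 − 9(60) = 158.5, Qs = -397.5 + 7(60) = 22.5.
Shortage = 158.5 − 22.5 = 136.

Shortage = 136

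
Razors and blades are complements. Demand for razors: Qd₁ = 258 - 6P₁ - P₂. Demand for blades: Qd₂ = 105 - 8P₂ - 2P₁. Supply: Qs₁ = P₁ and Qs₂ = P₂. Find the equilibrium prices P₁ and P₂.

P₁ = 2217/61, P₂ = 219/61

Market 1: 258 - 6P₁ - P₂ = P₁ → 7P₁ + P₂ = 258.
Market 2: 9P₂ + 2P₁ = 105.
Eliminating P₂: 9×(1) − 1×(2) gives 61P₁ = 2217, so P₁ = 2217/61.
Back-substitute into (2): P₂ = (105 − 2×2217/61) / 9 = 219/61.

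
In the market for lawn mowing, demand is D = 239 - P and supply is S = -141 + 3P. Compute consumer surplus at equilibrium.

Consumer surplus = 10368

Equilibrium: 239 - P = -141 + 3P gives P* = 95, Q* = 144.
Demand choke price (D = 0): P = 239.
CS = ½(239 − 95)(144) = 10368.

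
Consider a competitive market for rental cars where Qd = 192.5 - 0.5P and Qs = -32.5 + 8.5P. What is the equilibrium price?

Set Qd = Qs: 192.5 - 0.5P = -32.5 + 8.5P.
225 = 9P, so P* = 25.
Q* = 192.5 − 0.5(25) = 180.

P* = 25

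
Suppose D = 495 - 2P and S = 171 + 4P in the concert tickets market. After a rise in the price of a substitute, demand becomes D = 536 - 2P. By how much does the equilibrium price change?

ΔP = 41/6

Original equilibrium: P* = 54, Q* = 387.
New equilibrium: 536 - 2P = 171 + 4P, so 365 = 6P and P' = 365/6; Q' = 536 − 2(365/6) = 1243/3.
Change in price: 365/6 − 54 = 41/6.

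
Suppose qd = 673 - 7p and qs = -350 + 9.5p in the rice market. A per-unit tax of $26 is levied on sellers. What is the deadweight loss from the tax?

Deadweight loss = 44954/33

Pre-tax equilibrium: p* = 62, q* = 239.
Tax on sellers shifts supply to qs = -350 + 9.5(p − 26) = -597 + 9.5p.
673 - 7p = -597 + 9.5p gives buyer price pb = 2540/33; sellers receive ps = 2540/33 − 26 = 1682/33.
New quantity: q = 673 − 7(2540/33) = 4429/33.
DWL = ½ × 26 × (239 − 4429/33) = 44954/33.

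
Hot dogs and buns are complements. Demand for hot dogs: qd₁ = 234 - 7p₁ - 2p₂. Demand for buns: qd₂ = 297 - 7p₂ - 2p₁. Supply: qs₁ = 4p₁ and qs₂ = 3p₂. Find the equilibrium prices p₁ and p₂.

Market 1: 234 - 7p₁ - 2p₂ = 4p₁ → 11p₁ + 2p₂ = 234.
Market 2: 10p₂ + 2p₁ = 297.
Eliminating p₂: 10×(1) − 2×(2) gives 106p₁ = 1746, so p₁ = 873/53.
Back-substitute into (2): p₂ = (297 − 2×873/53) / 10 = 2799/106.

p₁ = 873/53, p₂ = 2799/106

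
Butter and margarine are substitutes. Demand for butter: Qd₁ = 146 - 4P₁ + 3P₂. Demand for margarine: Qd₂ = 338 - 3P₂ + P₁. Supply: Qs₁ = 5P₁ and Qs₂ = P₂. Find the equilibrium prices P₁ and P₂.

P₁ = 1598/33, P₂ = 3188/33

Market 1: 146 - 4P₁ + 3P₂ = 5P₁ → 9P₁ - 3P₂ = 146.
Market 2: 4P₂ - P₁ = 338.
Eliminating P₂: 4×(1) + 3×(2) gives 33P₁ = 1598, so P₁ = 1598/33.
Back-substitute into (2): P₂ = (338 + 1×1598/33) / 4 = 3188/33.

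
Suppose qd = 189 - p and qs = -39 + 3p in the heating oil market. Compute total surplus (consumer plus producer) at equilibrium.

Equilibrium: 189 - p = -39 + 3p gives p* = 57, q* = 132.
Demand choke price: p = 189; supply starts at p = 13.
CS = ½(189 − 57)(132) = 8712; PS = ½(57 − 13)(132) = 2904.

Total surplus = 11616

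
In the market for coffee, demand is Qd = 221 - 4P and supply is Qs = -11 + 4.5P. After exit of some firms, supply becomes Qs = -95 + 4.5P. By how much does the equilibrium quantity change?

ΔQ = -672/17

Original equilibrium: P* = 464/17, Q* = 1901/17.
New equilibrium: 221 - 4P = -95 + 4.5P, so 316 = 8.5P and P' = 632/17; Q' = 221 − 4(632/17) = 1229/17.
Change in quantity: 1229/17 − 1901/17 = -672/17.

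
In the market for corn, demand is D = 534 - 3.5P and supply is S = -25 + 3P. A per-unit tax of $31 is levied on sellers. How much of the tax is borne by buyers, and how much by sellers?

Pre-tax equilibrium: P* = 86, Q* = 233.
Tax on sellers shifts supply to S = -25 + 3(P − 31) = -118 + 3P.
534 - 3.5P = -118 + 3P gives buyer price Pb = 1304/13; sellers receive Ps = 1304/13 − 31 = 901/13.
New quantity: Q = 534 − 3.5(1304/13) = 2378/13.
Buyer burden = 1304/13 − 86 = 186/13; seller burden = 86 − 901/13 = 217/13.

Buyers bear 186/13, sellers bear 217/13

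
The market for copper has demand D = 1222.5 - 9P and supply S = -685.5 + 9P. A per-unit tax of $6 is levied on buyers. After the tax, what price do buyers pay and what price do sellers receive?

Pre-tax equilibrium: P* = 106, Q* = 268.5.
Tax on buyers shifts demand to D = 1222.5 − 9(P + 6) = 1168.5 - 9P.
1168.5 - 9P = -685.5 + 9P gives seller price Ps = 103; buyers pay Pb = 103 + 6 = 109.
New quantity: Q = 1222.5 − 9(109) = 241.5.

Buyers pay $109, sellers receive $103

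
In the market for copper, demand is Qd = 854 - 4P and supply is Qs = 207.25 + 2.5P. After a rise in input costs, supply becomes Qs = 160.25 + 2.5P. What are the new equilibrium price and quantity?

P' = 2775/26, Q' = 5552/13

Original equilibrium: P* = 99.5, Q* = 456.
New equilibrium: 854 - 4P = 160.25 + 2.5P, so 693.75 = 6.5P and P' = 2775/26; Q' = 854 − 4(2775/26) = 5552/13.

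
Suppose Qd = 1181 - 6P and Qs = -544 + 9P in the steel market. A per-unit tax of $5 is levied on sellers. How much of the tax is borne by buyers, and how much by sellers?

Buyers bear $3, sellers bear $2

Pre-tax equilibrium: P* = 115, Q* = 491.
Tax on sellers shifts supply to Qs = -544 + 9(P − 5) = -589 + 9P.
1181 - 6P = -589 + 9P gives buyer price Pb = 118; sellers receive Ps = 118 − 5 = 113.
New quantity: Q = 1181 − 6(118) = 473.
Buyer burden = 118 − 115 = 3; seller burden = 115 − 113 = 2.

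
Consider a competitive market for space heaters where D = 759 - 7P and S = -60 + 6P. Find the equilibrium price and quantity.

Set D = S: 759 - 7P = -60 + 6P.
819 = 13P, so P* = 63.
Q* = 759 − 7(63) = 318.

P* = 63, Q* = 318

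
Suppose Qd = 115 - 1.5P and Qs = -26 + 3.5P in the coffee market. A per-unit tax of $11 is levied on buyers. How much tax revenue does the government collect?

Tax revenue = 672.65

Pre-tax equilibrium: P* = 28.2, Q* = 72.7.
Tax on buyers shifts demand to Qd = 115 − 1.5(P + 11) = 98.5 - 1.5P.
98.5 - 1.5P = -26 + 3.5P gives seller price Ps = 24.9; buyers pay Pb = 24.9 + 11 = 35.9.
New quantity: Q = 115 − 1.5(35.9) = 61.15.
Revenue = 11 × 61.15 = 672.65.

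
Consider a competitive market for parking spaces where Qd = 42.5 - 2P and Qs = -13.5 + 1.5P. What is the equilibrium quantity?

Set Qd = Qs: 42.5 - 2P = -13.5 + 1.5P.
56 = 3.5P, so P* = 16.
Q* = 42.5 − 2(16) = 10.5.

Q* = 10.5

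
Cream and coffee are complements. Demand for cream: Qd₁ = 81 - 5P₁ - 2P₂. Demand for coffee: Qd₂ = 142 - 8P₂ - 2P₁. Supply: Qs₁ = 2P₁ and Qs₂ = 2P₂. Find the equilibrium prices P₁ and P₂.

P₁ = 263/33, P₂ = 416/33

Market 1: 81 - 5P₁ - 2P₂ = 2P₁ → 7P₁ + 2P₂ = 81.
Market 2: 10P₂ + 2P₁ = 142.
Eliminating P₂: 10×(1) − 2×(2) gives 66P₁ = 526, so P₁ = 263/33.
Back-substitute into (2): P₂ = (142 − 2×263/33) / 10 = 416/33.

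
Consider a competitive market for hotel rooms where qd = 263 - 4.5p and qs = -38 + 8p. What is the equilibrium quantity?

Set qd = qs: 263 - 4.5p = -38 + 8p.
301 = 12.5p, so p* = 24.08.
q* = 263 − 4.5(24.08) = 154.64.

q* = 154.64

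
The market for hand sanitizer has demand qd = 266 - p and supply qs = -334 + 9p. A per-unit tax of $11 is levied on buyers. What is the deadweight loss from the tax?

Pre-tax equilibrium: p* = 60, q* = 206.
Tax on buyers shifts demand to qd = 266 − 1(p + 11) = 255 - p.
255 - p = -334 + 9p gives seller price ps = 58.9; buyers pay pb = 58.9 + 11 = 69.9.
New quantity: q = 266 − 1(69.9) = 196.1.
DWL = ½ × 11 × (206 − 196.1) = 54.45.

Deadweight loss = 54.45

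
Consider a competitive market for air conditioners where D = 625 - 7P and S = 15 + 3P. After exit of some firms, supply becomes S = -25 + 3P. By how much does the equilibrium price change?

Original equilibrium: P* = 61, Q* = 198.
New equilibrium: 625 - 7P = -25 + 3P, so 650 = 10P and P' = 65; Q' = 625 − 7(65) = 170.
Change in price: 65 − 61 = 4.

ΔP = 4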